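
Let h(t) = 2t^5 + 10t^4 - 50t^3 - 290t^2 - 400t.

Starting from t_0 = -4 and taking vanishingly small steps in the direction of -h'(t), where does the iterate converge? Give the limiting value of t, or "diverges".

-2

h'(t) = 10(t - 4)(t + 1)(t + 2)(t + 5), so h'(-4) = -480.
Gradient descent moves in the -h' direction, i.e. t is increasing.
The nearest critical point in that direction is t = -2, where h'' = 180 > 0 (a local minimum). The iterate converges there.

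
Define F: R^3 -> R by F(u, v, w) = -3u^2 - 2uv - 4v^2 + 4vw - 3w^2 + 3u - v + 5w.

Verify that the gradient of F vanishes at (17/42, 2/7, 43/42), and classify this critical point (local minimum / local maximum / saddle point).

∇F = (-6u - 2v + 3, -2u - 8v + 4w - 1, 4v - 6w + 5); substituting (17/42, 2/7, 43/42) gives ∇F = (0, 0, 0), so (17/42, 2/7, 43/42) is indeed a critical point.
The Hessian is constant: H = [[-6, -2, 0], [-2, -8, 4], [0, 4, -6]].
Leading principal minors: Δ₁ = -6, Δ₂ = 44, Δ₃ = -168.
The minors alternate sign starting negative (−, +, −), so H is negative definite: a local maximum.

local maximum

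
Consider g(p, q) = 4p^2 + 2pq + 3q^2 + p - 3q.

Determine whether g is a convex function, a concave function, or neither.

convex

g is quadratic, so its Hessian is the constant matrix H = [[8, 2], [2, 6]].
det(H) = 44, tr(H) = 14.
det(H) > 0 and tr(H) > 0, so H is positive definite everywhere: convex.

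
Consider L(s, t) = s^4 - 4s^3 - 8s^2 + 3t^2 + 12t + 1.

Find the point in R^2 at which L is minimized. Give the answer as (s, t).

(4, -2)

L(s,t) separates as P(s) + Q(t) + 1, so its minimum is min P + min Q + 1.
P'(s) = 4s(s - 4)(s + 1) vanishes at s ∈ {-1, 0, 4}; Q'(t) = 6(t + 2) vanishes at t ∈ {-2}.
Local minima of P (where P''>0): P(-1)=-3, P(4)=-128. Local minima of Q: Q(-2)=-12.
So the global minimum of L is P(4) + Q(-2) + 1 = -128 − 12 + 1 = -139, attained at (4, -2).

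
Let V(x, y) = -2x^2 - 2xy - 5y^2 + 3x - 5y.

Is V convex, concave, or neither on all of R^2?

V is quadratic, so its Hessian is the constant matrix H = [[-4, -2], [-2, -10]].
det(H) = 36, tr(H) = -14.
det(H) > 0 and tr(H) < 0, so H is negative definite everywhere: concave.

concave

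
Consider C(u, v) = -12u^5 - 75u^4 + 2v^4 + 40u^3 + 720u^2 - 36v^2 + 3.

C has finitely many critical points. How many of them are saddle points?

6

C separates as a function of u plus a function of v, so ∇C=0 decouples.
∂C/∂u = -60u(u - 2)(u + 3)(u + 4) = 0 at u ∈ {-4, -3, 0, 2}; ∂C/∂v = 8v(v - 3)(v + 3) = 0 at v ∈ {-3, 0, 3}.
The Hessian is diagonal: diag(C_uu, C_vv). Second derivatives: C_uu(-4)=1440, C_uu(-3)=-900, C_uu(0)=1440, C_uu(2)=-3600; C_vv(-3)=144, C_vv(0)=-72, C_vv(3)=144.
Saddle points occur where the two diagonal entries have opposite signs: (-4, 0), (-3, -3), (-3, 3), (0, 0), (2, -3), (2, 3). Count: 6.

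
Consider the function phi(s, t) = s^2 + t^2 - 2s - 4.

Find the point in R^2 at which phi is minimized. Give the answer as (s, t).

phi(s,t) separates as P(s) + Q(t) − 4, so its minimum is min P + min Q − 4.
P'(s) = 2s - 2 vanishes at s ∈ {1}; Q'(t) = 2t vanishes at t ∈ {0}.
Local minima of P (where P''>0): P(1)=-1. Local minima of Q: Q(0)=0.
So the global minimum of phi is P(1) + Q(0) − 4 = -1 + 0 − 4 = -5, attained at (1, 0).

(1, 0)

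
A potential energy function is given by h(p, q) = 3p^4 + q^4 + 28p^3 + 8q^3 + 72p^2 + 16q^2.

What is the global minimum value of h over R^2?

0

h(p,q) separates as A(p) + B(q), so its minimum is min A + min B.
A'(p) = 12p(p + 3)(p + 4) vanishes at p ∈ {-4, -3, 0}; B'(q) = 4q(q + 2)(q + 4) vanishes at q ∈ {-4, -2, 0}.
Local minima of A (where A''>0): A(-4)=128, A(0)=0. Local minima of B: B(-4)=0, B(0)=0.
So the global minimum of h is A(0) + B(-4) = 0 + 0 = 0, attained at (0, -4).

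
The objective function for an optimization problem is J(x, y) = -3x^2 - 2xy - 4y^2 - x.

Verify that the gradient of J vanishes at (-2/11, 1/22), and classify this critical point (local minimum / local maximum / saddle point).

local maximum

∇J = (-6x - 2y - 1, -2x - 8y); substituting (-2/11, 1/22) gives ∇J = (0, 0), so (-2/11, 1/22) is indeed a critical point.
The Hessian of J is constant: H = [[-6, -2], [-2, -8]].
det(H) = (-6)·(-8) − (-2)² = 44.
det(H) > 0 and tr(H) = -14 < 0, so H is negative definite and the point is a local maximum.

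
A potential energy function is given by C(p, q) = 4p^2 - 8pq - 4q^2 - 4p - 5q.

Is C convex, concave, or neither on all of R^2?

neither

C is quadratic, so its Hessian is the constant matrix H = [[8, -8], [-8, -8]].
det(H) = -128, tr(H) = 0.
det(H) < 0, so H is indefinite: neither convex nor concave.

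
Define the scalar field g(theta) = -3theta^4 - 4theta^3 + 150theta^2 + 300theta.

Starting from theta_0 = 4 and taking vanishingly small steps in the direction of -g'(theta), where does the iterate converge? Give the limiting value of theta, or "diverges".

-1

g'(theta) = -12(theta - 5)(theta + 1)(theta + 5), so g'(4) = 540.
Gradient descent moves in the -g' direction, i.e. theta is decreasing.
The nearest critical point in that direction is theta = -1, where g'' = 288 > 0 (a local minimum). The iterate converges there.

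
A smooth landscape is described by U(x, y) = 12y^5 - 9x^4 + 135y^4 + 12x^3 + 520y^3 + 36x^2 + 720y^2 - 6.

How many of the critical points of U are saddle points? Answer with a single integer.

6

U separates as a function of x plus a function of y, so ∇U=0 decouples.
∂U/∂x = -36x(x - 2)(x + 1) = 0 at x ∈ {-1, 0, 2}; ∂U/∂y = 60y(y + 2)(y + 3)(y + 4) = 0 at y ∈ {-4, -3, -2, 0}.
The Hessian is diagonal: diag(U_xx, U_yy). Second derivatives: U_xx(-1)=-108, U_xx(0)=72, U_xx(2)=-216; U_yy(-4)=-480, U_yy(-3)=180, U_yy(-2)=-240, U_yy(0)=1440.
Saddle points occur where the two diagonal entries have opposite signs: (-1, -3), (-1, 0), (0, -4), (0, -2), (2, -3), (2, 0). Count: 6.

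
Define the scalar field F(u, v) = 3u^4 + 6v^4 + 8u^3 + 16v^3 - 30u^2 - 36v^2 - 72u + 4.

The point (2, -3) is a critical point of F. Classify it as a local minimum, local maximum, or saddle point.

local minimum

The mixed partial ∂²F/∂u∂v is 0, so the Hessian at any point is diag(F_uu, F_vv) = diag(12(3u^2 + 4u - 5), 24(3v^2 + 4v - 3)).
At (2, -3): H = diag(180, 288).
Both eigenvalues are positive, so H is positive definite: a local minimum.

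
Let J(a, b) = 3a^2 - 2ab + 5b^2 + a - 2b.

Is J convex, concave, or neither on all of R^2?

convex

J is quadratic, so its Hessian is the constant matrix H = [[6, -2], [-2, 10]].
det(H) = 56, tr(H) = 16.
det(H) > 0 and tr(H) > 0, so H is positive definite everywhere: convex.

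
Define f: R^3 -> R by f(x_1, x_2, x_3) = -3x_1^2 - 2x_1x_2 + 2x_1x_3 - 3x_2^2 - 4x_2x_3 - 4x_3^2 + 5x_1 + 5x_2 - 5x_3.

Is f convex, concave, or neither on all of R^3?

concave

f is quadratic, so its Hessian is the constant matrix H = [[-6, -2, 2], [-2, -6, -4], [2, -4, -8]].
Leading principal minors: -6, 32, -104.
Signs alternate −, +, − ⇒ H ≺ 0 ⇒ concave.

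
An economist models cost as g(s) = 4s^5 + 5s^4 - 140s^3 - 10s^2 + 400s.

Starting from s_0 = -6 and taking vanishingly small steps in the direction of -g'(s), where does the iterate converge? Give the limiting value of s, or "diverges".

diverges

g'(s) = 20(s - 4)(s - 1)(s + 1)(s + 5), so g'(-6) = 7000.
Gradient descent moves in the -g' direction, i.e. s is decreasing.
There is no critical point below s=-6, and g' keeps the same sign, so the iterate runs off to −∞.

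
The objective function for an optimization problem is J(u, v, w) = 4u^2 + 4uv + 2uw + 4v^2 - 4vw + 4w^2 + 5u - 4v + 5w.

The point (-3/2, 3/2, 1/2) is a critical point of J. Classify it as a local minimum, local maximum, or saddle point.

The Hessian is constant: H = [[8, 4, 2], [4, 8, -4], [2, -4, 8]].
Leading principal minors: Δ₁ = 8, Δ₂ = 48, Δ₃ = 160.
All leading minors are positive, so H is positive definite: a local minimum.

local minimum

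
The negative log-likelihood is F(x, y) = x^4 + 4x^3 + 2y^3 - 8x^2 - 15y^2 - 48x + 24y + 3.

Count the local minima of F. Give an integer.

2

F separates as a function of x plus a function of y, so ∇F=0 decouples.
∂F/∂x = 4(x - 2)(x + 2)(x + 3) = 0 at x ∈ {-3, -2, 2}; ∂F/∂y = 6(y - 4)(y - 1) = 0 at y ∈ {1, 4}.
The Hessian is diagonal: diag(F_xx, F_yy). Second derivatives: F_xx(-3)=20, F_xx(-2)=-16, F_xx(2)=80; F_yy(1)=-18, F_yy(4)=18.
Local minima occur where both diagonal entries positive: (-3, 4), (2, 4). Count: 2.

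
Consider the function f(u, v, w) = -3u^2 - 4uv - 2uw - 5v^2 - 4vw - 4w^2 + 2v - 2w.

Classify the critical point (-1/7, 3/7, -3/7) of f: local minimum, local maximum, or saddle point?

The Hessian is constant: H = [[-6, -4, -2], [-4, -10, -4], [-2, -4, -8]].
Leading principal minors: Δ₁ = -6, Δ₂ = 44, Δ₃ = -280.
The minors alternate sign starting negative (−, +, −), so H is negative definite: a local maximum.

local maximum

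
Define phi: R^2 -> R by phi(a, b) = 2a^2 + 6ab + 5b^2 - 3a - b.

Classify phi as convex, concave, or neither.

phi is quadratic, so its Hessian is the constant matrix H = [[4, 6], [6, 10]].
det(H) = 4, tr(H) = 14.
det(H) > 0 and tr(H) > 0, so H is positive definite everywhere: convex.

convex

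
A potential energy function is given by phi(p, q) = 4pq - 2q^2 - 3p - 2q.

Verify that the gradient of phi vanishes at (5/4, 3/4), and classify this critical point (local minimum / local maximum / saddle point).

saddle point

∇phi = (4q - 3, 4p - 4q - 2); substituting (5/4, 3/4) gives ∇phi = (0, 0), so (5/4, 3/4) is indeed a critical point.
The Hessian of phi is constant: H = [[0, 4], [4, -4]].
det(H) = 0·(-4) − 4² = -16.
Since det(H) < 0, H is indefinite and the critical point is a saddle point.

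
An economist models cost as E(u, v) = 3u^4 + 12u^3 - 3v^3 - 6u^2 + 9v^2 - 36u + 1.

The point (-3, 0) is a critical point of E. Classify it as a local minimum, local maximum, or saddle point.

The mixed partial ∂²E/∂u∂v is 0, so the Hessian at any point is diag(E_uu, E_vv) = diag(12(3u^2 + 6u - 1), 18(-v + 1)).
At (-3, 0): H = diag(96, 18).
Both eigenvalues are positive, so H is positive definite: a local minimum.

local minimum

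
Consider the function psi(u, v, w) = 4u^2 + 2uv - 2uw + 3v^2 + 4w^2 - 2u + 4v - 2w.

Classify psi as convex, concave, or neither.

convex

psi is quadratic, so its Hessian is the constant matrix H = [[8, 2, -2], [2, 6, 0], [-2, 0, 8]].
Leading principal minors: 8, 44, 328.
All positive ⇒ H ≻ 0 ⇒ convex.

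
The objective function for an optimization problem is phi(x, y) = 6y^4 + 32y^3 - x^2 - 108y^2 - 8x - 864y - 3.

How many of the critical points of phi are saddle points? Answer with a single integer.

2

phi separates as a function of x plus a function of y, so ∇phi=0 decouples.
∂phi/∂x = -2(x + 4) = 0 at x ∈ {-4}; ∂phi/∂y = 24(y - 3)(y + 3)(y + 4) = 0 at y ∈ {-4, -3, 3}.
The Hessian is diagonal: diag(phi_xx, phi_yy). Second derivatives: phi_xx(-4)=-2; phi_yy(-4)=168, phi_yy(-3)=-144, phi_yy(3)=1008.
Saddle points occur where the two diagonal entries have opposite signs: (-4, -4), (-4, 3). Count: 2.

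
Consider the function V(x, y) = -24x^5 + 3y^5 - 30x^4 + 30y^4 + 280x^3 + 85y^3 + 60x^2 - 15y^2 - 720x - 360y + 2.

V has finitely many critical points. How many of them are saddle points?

8

V separates as a function of x plus a function of y, so ∇V=0 decouples.
∂V/∂x = -120(x - 2)(x - 1)(x + 1)(x + 3) = 0 at x ∈ {-3, -1, 1, 2}; ∂V/∂y = 15(y - 1)(y + 2)(y + 3)(y + 4) = 0 at y ∈ {-4, -3, -2, 1}.
The Hessian is diagonal: diag(V_xx, V_yy). Second derivatives: V_xx(-3)=4800, V_xx(-1)=-1440, V_xx(1)=960, V_xx(2)=-1800; V_yy(-4)=-150, V_yy(-3)=60, V_yy(-2)=-90, V_yy(1)=900.
Saddle points occur where the two diagonal entries have opposite signs: (-3, -4), (-3, -2), (-1, -3), (-1, 1), (1, -4), (1, -2), (2, -3), (2, 1). Count: 8.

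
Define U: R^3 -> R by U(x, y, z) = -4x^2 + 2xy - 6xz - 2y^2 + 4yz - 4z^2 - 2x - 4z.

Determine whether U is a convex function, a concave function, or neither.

U is quadratic, so its Hessian is the constant matrix H = [[-8, 2, -6], [2, -4, 4], [-6, 4, -8]].
Leading principal minors: -8, 28, -48.
Signs alternate −, +, − ⇒ H ≺ 0 ⇒ concave.

concave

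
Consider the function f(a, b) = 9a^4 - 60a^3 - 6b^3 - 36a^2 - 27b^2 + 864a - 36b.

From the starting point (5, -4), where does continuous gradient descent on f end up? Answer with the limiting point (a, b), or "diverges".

(4, -2)

f is separable, so gradient descent decouples: a follows -∂f/∂a, b follows -∂f/∂b.
∂f/∂a = 36(a - 4)(a - 3)(a + 2); at a=5 this is 504, so a decreases.
∂f/∂b = -18(b + 1)(b + 2); at b=-4 this is -108, so b increases.
a converges to its nearest critical value 4 (a local min of the a-part); b converges to -2. The iterate converges to (4, -2).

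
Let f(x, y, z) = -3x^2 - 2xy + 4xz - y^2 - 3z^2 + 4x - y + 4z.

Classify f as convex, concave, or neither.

concave

f is quadratic, so its Hessian is the constant matrix H = [[-6, -2, 4], [-2, -2, 0], [4, 0, -6]].
Leading principal minors: -6, 8, -16.
Signs alternate −, +, − ⇒ H ≺ 0 ⇒ concave.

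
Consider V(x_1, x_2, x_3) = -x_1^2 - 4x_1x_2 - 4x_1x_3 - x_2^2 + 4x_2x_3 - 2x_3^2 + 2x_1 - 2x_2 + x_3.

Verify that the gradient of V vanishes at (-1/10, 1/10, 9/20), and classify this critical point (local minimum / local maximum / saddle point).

saddle point

∇V = (-2x_1 - 4x_2 - 4x_3 + 2, -4x_1 - 2x_2 + 4x_3 - 2, -4x_1 + 4x_2 - 4x_3 + 1); substituting (-1/10, 1/10, 9/20) gives ∇V = (0, 0, 0), so (-1/10, 1/10, 9/20) is indeed a critical point.
The Hessian is constant: H = [[-2, -4, -4], [-4, -2, 4], [-4, 4, -4]].
Leading principal minors: Δ₁ = -2, Δ₂ = -12, Δ₃ = 240.
The minors fit neither the all-positive nor the alternating-sign pattern, so H is indefinite: a saddle point.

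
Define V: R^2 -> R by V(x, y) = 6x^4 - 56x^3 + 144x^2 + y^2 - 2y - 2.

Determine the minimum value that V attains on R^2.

V(x,y) separates as P(x) + Q(y) − 2, so its minimum is min P + min Q − 2.
P'(x) = 24x(x - 4)(x - 3) vanishes at x ∈ {0, 3, 4}; Q'(y) = 2y - 2 vanishes at y ∈ {1}.
Local minima of P (where P''>0): P(0)=0, P(4)=256. Local minima of Q: Q(1)=-1.
So the global minimum of V is P(0) + Q(1) − 2 = 0 − 1 − 2 = -3, attained at (0, 1).

-3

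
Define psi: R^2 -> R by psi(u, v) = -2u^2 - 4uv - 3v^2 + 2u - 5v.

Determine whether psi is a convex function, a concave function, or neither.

concave

psi is quadratic, so its Hessian is the constant matrix H = [[-4, -4], [-4, -6]].
det(H) = 8, tr(H) = -10.
det(H) > 0 and tr(H) < 0, so H is negative definite everywhere: concave.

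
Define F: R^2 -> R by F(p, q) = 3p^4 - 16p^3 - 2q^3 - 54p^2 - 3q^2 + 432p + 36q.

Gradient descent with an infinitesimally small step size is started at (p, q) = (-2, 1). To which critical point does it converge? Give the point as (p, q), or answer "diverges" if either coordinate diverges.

(-3, -3)

F is separable, so gradient descent decouples: p follows -∂F/∂p, q follows -∂F/∂q.
∂F/∂p = 12(p - 4)(p - 3)(p + 3); at p=-2 this is 360, so p decreases.
∂F/∂q = -6(q - 2)(q + 3); at q=1 this is 24, so q decreases.
p converges to its nearest critical value -3 (a local min of the p-part); q converges to -3. The iterate converges to (-3, -3).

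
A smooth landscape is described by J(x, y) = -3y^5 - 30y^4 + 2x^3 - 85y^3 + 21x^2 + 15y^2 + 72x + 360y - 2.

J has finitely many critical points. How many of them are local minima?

2

J separates as a function of x plus a function of y, so ∇J=0 decouples.
∂J/∂x = 6(x + 3)(x + 4) = 0 at x ∈ {-4, -3}; ∂J/∂y = -15(y - 1)(y + 2)(y + 3)(y + 4) = 0 at y ∈ {-4, -3, -2, 1}.
The Hessian is diagonal: diag(J_xx, J_yy). Second derivatives: J_xx(-4)=-6, J_xx(-3)=6; J_yy(-4)=150, J_yy(-3)=-60, J_yy(-2)=90, J_yy(1)=-900.
Local minima occur where both diagonal entries positive: (-3, -4), (-3, -2). Count: 2.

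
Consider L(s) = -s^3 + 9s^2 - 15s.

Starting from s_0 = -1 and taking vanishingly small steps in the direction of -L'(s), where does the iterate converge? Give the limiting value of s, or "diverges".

L'(s) = -3(s - 5)(s - 1), so L'(-1) = -36.
Gradient descent moves in the -L' direction, i.e. s is increasing.
The nearest critical point in that direction is s = 1, where L'' = 12 > 0 (a local minimum). The iterate converges there.

1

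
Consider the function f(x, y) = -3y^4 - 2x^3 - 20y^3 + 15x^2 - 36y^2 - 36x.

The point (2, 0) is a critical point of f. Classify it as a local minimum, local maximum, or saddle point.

The mixed partial ∂²f/∂x∂y is 0, so the Hessian at any point is diag(f_xx, f_yy) = diag(6(-2x + 5), -12(3y^2 + 10y + 6)).
At (2, 0): H = diag(6, -72).
The eigenvalues have opposite signs, so H is indefinite: a saddle point.

saddle point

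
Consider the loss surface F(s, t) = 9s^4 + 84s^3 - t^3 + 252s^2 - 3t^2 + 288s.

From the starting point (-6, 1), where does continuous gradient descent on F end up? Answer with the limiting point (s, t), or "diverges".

F is separable, so gradient descent decouples: s follows -∂F/∂s, t follows -∂F/∂t.
∂F/∂s = 36(s + 1)(s + 2)(s + 4); at s=-6 this is -1440, so s increases.
∂F/∂t = -3t(t + 2); at t=1 this is -9, so t increases.
The t-coordinate has no critical point in that direction and runs off to infinity.

diverges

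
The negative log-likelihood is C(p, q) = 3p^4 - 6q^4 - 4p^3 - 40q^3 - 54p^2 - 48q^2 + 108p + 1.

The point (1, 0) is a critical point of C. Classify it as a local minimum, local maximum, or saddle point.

The mixed partial ∂²C/∂p∂q is 0, so the Hessian at any point is diag(C_pp, C_qq) = diag(12(3p^2 - 2p - 9), -24(3q^2 + 10q + 4)).
At (1, 0): H = diag(-96, -96).
Both eigenvalues are negative, so H is negative definite: a local maximum.

local maximum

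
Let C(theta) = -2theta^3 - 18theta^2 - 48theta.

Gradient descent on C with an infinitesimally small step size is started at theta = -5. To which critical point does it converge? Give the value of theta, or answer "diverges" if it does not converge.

C'(theta) = -6(theta + 2)(theta + 4), so C'(-5) = -18.
Gradient descent moves in the -C' direction, i.e. theta is increasing.
The nearest critical point in that direction is theta = -4, where C'' = 12 > 0 (a local minimum). The iterate converges there.

-4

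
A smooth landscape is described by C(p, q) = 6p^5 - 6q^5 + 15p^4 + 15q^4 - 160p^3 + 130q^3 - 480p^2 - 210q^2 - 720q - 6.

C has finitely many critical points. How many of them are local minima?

C separates as a function of p plus a function of q, so ∇C=0 decouples.
∂C/∂p = 30p(p - 4)(p + 2)(p + 4) = 0 at p ∈ {-4, -2, 0, 4}; ∂C/∂q = -30(q - 4)(q - 2)(q + 1)(q + 3) = 0 at q ∈ {-3, -1, 2, 4}.
The Hessian is diagonal: diag(C_pp, C_qq). Second derivatives: C_pp(-4)=-1920, C_pp(-2)=720, C_pp(0)=-960, C_pp(4)=5760; C_qq(-3)=2100, C_qq(-1)=-900, C_qq(2)=900, C_qq(4)=-2100.
Local minima occur where both diagonal entries positive: (-2, -3), (-2, 2), (4, -3), (4, 2). Count: 4.

4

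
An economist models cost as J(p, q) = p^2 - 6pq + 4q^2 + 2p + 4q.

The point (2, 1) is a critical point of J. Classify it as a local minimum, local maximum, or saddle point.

saddle point

The Hessian of J is constant: H = [[2, -6], [-6, 8]].
det(H) = 2·8 − (-6)² = -20.
Since det(H) < 0, H is indefinite and the critical point is a saddle point.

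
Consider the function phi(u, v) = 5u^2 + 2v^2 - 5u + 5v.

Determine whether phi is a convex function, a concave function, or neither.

phi is quadratic, so its Hessian is the constant matrix H = [[10, 0], [0, 4]].
det(H) = 40, tr(H) = 14.
det(H) > 0 and tr(H) > 0, so H is positive definite everywhere: convex.

convex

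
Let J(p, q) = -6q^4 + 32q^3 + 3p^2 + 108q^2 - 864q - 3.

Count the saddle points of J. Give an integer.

J separates as a function of p plus a function of q, so ∇J=0 decouples.
∂J/∂p = 6p = 0 at p ∈ {0}; ∂J/∂q = -24(q - 4)(q - 3)(q + 3) = 0 at q ∈ {-3, 3, 4}.
The Hessian is diagonal: diag(J_pp, J_qq). Second derivatives: J_pp(0)=6; J_qq(-3)=-1008, J_qq(3)=144, J_qq(4)=-168.
Saddle points occur where the two diagonal entries have opposite signs: (0, -3), (0, 4). Count: 2.

2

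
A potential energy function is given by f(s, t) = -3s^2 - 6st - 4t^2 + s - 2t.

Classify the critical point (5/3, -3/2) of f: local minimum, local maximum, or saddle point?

The Hessian of f is constant: H = [[-6, -6], [-6, -8]].
det(H) = (-6)·(-8) − (-6)² = 12.
det(H) > 0 and tr(H) = -14 < 0, so H is negative definite and the point is a local maximum.

local maximum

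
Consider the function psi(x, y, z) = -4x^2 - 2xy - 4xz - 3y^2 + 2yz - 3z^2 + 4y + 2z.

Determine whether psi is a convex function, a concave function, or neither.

psi is quadratic, so its Hessian is the constant matrix H = [[-8, -2, -4], [-2, -6, 2], [-4, 2, -6]].
Leading principal minors: -8, 44, -104.
Signs alternate −, +, − ⇒ H ≺ 0 ⇒ concave.

concave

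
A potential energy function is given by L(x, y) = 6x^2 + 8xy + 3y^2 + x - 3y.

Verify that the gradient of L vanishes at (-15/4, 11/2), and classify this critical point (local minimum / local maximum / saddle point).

∇L = (12x + 8y + 1, 8x + 6y - 3); substituting (-15/4, 11/2) gives ∇L = (0, 0), so (-15/4, 11/2) is indeed a critical point.
The Hessian of L is constant: H = [[12, 8], [8, 6]].
det(H) = 12·6 − 8² = 8.
det(H) > 0 and tr(H) = 18 > 0, so H is positive definite and the point is a local minimum.

local minimum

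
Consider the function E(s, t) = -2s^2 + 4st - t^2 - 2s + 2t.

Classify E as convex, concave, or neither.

E is quadratic, so its Hessian is the constant matrix H = [[-4, 4], [4, -2]].
det(H) = -8, tr(H) = -6.
det(H) < 0, so H is indefinite: neither convex nor concave.

neither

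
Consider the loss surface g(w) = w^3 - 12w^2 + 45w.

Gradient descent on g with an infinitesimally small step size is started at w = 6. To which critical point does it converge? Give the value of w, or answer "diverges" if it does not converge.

g'(w) = 3(w - 5)(w - 3), so g'(6) = 9.
Gradient descent moves in the -g' direction, i.e. w is decreasing.
The nearest critical point in that direction is w = 5, where g'' = 6 > 0 (a local minimum). The iterate converges there.

5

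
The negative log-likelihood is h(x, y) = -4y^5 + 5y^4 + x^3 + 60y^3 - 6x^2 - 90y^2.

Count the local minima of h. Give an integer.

h separates as a function of x plus a function of y, so ∇h=0 decouples.
∂h/∂x = 3x(x - 4) = 0 at x ∈ {0, 4}; ∂h/∂y = -20y(y - 3)(y - 1)(y + 3) = 0 at y ∈ {-3, 0, 1, 3}.
The Hessian is diagonal: diag(h_xx, h_yy). Second derivatives: h_xx(0)=-12, h_xx(4)=12; h_yy(-3)=1440, h_yy(0)=-180, h_yy(1)=160, h_yy(3)=-720.
Local minima occur where both diagonal entries positive: (4, -3), (4, 1). Count: 2.

2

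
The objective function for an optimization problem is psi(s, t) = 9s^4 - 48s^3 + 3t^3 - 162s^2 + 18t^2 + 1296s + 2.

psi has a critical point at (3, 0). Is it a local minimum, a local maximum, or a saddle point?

saddle point

The mixed partial ∂²psi/∂s∂t is 0, so the Hessian at any point is diag(psi_ss, psi_tt) = diag(36(3s^2 - 8s - 9), 18(t + 2)).
At (3, 0): H = diag(-216, 36).
The eigenvalues have opposite signs, so H is indefinite: a saddle point.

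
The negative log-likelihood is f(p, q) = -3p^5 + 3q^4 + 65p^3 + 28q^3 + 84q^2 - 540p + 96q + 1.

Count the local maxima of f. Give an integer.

f separates as a function of p plus a function of q, so ∇f=0 decouples.
∂f/∂p = -15(p - 3)(p - 2)(p + 2)(p + 3) = 0 at p ∈ {-3, -2, 2, 3}; ∂f/∂q = 12(q + 1)(q + 2)(q + 4) = 0 at q ∈ {-4, -2, -1}.
The Hessian is diagonal: diag(f_pp, f_qq). Second derivatives: f_pp(-3)=450, f_pp(-2)=-300, f_pp(2)=300, f_pp(3)=-450; f_qq(-4)=72, f_qq(-2)=-24, f_qq(-1)=36.
Local maxima occur where both diagonal entries negative: (-2, -2), (3, -2). Count: 2.

2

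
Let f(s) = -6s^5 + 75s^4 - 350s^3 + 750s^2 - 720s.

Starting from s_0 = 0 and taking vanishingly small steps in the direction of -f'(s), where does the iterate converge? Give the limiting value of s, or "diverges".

f'(s) = -30(s - 4)(s - 3)(s - 2)(s - 1), so f'(0) = -720.
Gradient descent moves in the -f' direction, i.e. s is increasing.
The nearest critical point in that direction is s = 1, where f'' = 180 > 0 (a local minimum). The iterate converges there.

1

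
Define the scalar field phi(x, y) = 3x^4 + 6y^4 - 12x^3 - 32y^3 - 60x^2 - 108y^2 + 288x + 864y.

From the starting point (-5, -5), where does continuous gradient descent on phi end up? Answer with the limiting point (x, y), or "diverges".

(-3, -3)

phi is separable, so gradient descent decouples: x follows -∂phi/∂x, y follows -∂phi/∂y.
∂phi/∂x = 12(x - 4)(x - 2)(x + 3); at x=-5 this is -1512, so x increases.
∂phi/∂y = 24(y - 4)(y - 3)(y + 3); at y=-5 this is -3456, so y increases.
x converges to its nearest critical value -3 (a local min of the x-part); y converges to -3. The iterate converges to (-3, -3).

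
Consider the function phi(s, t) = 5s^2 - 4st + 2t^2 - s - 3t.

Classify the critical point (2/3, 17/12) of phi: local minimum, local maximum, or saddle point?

The Hessian of phi is constant: H = [[10, -4], [-4, 4]].
det(H) = 10·4 − (-4)² = 24.
det(H) > 0 and tr(H) = 14 > 0, so H is positive definite and the point is a local minimum.

local minimum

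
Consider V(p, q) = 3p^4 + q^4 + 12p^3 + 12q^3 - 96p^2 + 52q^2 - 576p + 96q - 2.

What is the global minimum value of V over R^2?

-2370

V(p,q) separates as A(p) + B(q) − 2, so its minimum is min A + min B − 2.
A'(p) = 12(p - 4)(p + 3)(p + 4) vanishes at p ∈ {-4, -3, 4}; B'(q) = 4(q + 2)(q + 3)(q + 4) vanishes at q ∈ {-4, -3, -2}.
Local minima of A (where A''>0): A(-4)=768, A(4)=-2304. Local minima of B: B(-4)=-64, B(-2)=-64.
So the global minimum of V is A(4) + B(-4) − 2 = -2304 − 64 − 2 = -2370, attained at (4, -4).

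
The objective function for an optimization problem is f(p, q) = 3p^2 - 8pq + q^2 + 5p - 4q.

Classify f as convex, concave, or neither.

neither

f is quadratic, so its Hessian is the constant matrix H = [[6, -8], [-8, 2]].
det(H) = -52, tr(H) = 8.
det(H) < 0, so H is indefinite: neither convex nor concave.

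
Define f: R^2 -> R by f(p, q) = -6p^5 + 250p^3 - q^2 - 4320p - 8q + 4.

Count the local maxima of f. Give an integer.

2

f separates as a function of p plus a function of q, so ∇f=0 decouples.
∂f/∂p = -30(p - 4)(p - 3)(p + 3)(p + 4) = 0 at p ∈ {-4, -3, 3, 4}; ∂f/∂q = -2(q + 4) = 0 at q ∈ {-4}.
The Hessian is diagonal: diag(f_pp, f_qq). Second derivatives: f_pp(-4)=1680, f_pp(-3)=-1260, f_pp(3)=1260, f_pp(4)=-1680; f_qq(-4)=-2.
Local maxima occur where both diagonal entries negative: (-3, -4), (4, -4). Count: 2.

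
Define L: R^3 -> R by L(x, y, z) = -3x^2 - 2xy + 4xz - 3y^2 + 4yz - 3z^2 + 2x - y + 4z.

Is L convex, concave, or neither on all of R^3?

concave

L is quadratic, so its Hessian is the constant matrix H = [[-6, -2, 4], [-2, -6, 4], [4, 4, -6]].
Leading principal minors: -6, 32, -64.
Signs alternate −, +, − ⇒ H ≺ 0 ⇒ concave.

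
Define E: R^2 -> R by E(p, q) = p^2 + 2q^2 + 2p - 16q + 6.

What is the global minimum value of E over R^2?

E(p,q) separates as A(p) + B(q) + 6, so its minimum is min A + min B + 6.
A'(p) = 2p + 2 vanishes at p ∈ {-1}; B'(q) = 4q - 16 vanishes at q ∈ {4}.
Local minima of A (where A''>0): A(-1)=-1. Local minima of B: B(4)=-32.
So the global minimum of E is A(-1) + B(4) + 6 = -1 − 32 + 6 = -27, attained at (-1, 4).

-27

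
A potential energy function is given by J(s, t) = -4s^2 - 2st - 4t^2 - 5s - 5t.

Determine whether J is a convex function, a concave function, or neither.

concave

J is quadratic, so its Hessian is the constant matrix H = [[-8, -2], [-2, -8]].
det(H) = 60, tr(H) = -16.
det(H) > 0 and tr(H) < 0, so H is negative definite everywhere: concave.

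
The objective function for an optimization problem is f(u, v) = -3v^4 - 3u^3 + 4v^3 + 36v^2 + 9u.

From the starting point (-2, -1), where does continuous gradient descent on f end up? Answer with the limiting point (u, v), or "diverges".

f is separable, so gradient descent decouples: u follows -∂f/∂u, v follows -∂f/∂v.
∂f/∂u = -9(u - 1)(u + 1); at u=-2 this is -27, so u increases.
∂f/∂v = -12v(v - 3)(v + 2); at v=-1 this is -48, so v increases.
u converges to its nearest critical value -1 (a local min of the u-part); v converges to 0. The iterate converges to (-1, 0).

(-1, 0)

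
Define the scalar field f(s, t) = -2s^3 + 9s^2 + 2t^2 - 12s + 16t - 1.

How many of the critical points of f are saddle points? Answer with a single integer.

1

f separates as a function of s plus a function of t, so ∇f=0 decouples.
∂f/∂s = -6(s - 2)(s - 1) = 0 at s ∈ {1, 2}; ∂f/∂t = 4(t + 4) = 0 at t ∈ {-4}.
The Hessian is diagonal: diag(f_ss, f_tt). Second derivatives: f_ss(1)=6, f_ss(2)=-6; f_tt(-4)=4.
Saddle points occur where the two diagonal entries have opposite signs: (2, -4). Count: 1.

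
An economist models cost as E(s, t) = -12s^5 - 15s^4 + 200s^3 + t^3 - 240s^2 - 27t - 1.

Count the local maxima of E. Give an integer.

E separates as a function of s plus a function of t, so ∇E=0 decouples.
∂E/∂s = -60s(s - 2)(s - 1)(s + 4) = 0 at s ∈ {-4, 0, 1, 2}; ∂E/∂t = 3(t - 3)(t + 3) = 0 at t ∈ {-3, 3}.
The Hessian is diagonal: diag(E_ss, E_tt). Second derivatives: E_ss(-4)=7200, E_ss(0)=-480, E_ss(1)=300, E_ss(2)=-720; E_tt(-3)=-18, E_tt(3)=18.
Local maxima occur where both diagonal entries negative: (0, -3), (2, -3). Count: 2.

2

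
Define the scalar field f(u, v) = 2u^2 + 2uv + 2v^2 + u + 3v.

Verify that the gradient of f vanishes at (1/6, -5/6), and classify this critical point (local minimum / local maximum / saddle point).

∇f = (4u + 2v + 1, 2u + 4v + 3); substituting (1/6, -5/6) gives ∇f = (0, 0), so (1/6, -5/6) is indeed a critical point.
The Hessian of f is constant: H = [[4, 2], [2, 4]].
det(H) = 4·4 − 2² = 12.
det(H) > 0 and tr(H) = 8 > 0, so H is positive definite and the point is a local minimum.

local minimum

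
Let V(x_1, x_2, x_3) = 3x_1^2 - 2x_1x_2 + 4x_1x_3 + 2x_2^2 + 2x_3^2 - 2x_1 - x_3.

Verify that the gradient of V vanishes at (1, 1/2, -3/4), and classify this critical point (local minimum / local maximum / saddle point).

local minimum

∇V = (6x_1 - 2x_2 + 4x_3 - 2, -2x_1 + 4x_2, 4x_1 + 4x_3 - 1); substituting (1, 1/2, -3/4) gives ∇V = (0, 0, 0), so (1, 1/2, -3/4) is indeed a critical point.
The Hessian is constant: H = [[6, -2, 4], [-2, 4, 0], [4, 0, 4]].
Leading principal minors: Δ₁ = 6, Δ₂ = 20, Δ₃ = 16.
All leading minors are positive, so H is positive definite: a local minimum.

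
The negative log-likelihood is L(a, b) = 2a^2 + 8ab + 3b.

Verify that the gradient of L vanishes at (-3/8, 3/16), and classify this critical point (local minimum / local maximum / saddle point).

saddle point

∇L = (4a + 8b, 8a + 3); substituting (-3/8, 3/16) gives ∇L = (0, 0), so (-3/8, 3/16) is indeed a critical point.
The Hessian of L is constant: H = [[4, 8], [8, 0]].
det(H) = 4·0 − 8² = -64.
Since det(H) < 0, H is indefinite and the critical point is a saddle point.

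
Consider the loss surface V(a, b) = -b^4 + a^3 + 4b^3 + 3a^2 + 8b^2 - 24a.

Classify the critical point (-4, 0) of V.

The mixed partial ∂²V/∂a∂b is 0, so the Hessian at any point is diag(V_aa, V_bb) = diag(6(a + 1), 4(-3b^2 + 6b + 4)).
At (-4, 0): H = diag(-18, 16).
The eigenvalues have opposite signs, so H is indefinite: a saddle point.

saddle point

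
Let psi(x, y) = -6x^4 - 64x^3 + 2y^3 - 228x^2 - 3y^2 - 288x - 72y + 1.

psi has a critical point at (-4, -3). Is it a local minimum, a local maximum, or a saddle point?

local maximum

The mixed partial ∂²psi/∂x∂y is 0, so the Hessian at any point is diag(psi_xx, psi_yy) = diag(-24(3x^2 + 16x + 19), 6(2y - 1)).
At (-4, -3): H = diag(-72, -42).
Both eigenvalues are negative, so H is negative definite: a local maximum.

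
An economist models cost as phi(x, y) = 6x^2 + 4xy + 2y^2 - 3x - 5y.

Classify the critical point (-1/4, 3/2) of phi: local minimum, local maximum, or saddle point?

The Hessian of phi is constant: H = [[12, 4], [4, 4]].
det(H) = 12·4 − 4² = 32.
det(H) > 0 and tr(H) = 16 > 0, so H is positive definite and the point is a local minimum.

local minimum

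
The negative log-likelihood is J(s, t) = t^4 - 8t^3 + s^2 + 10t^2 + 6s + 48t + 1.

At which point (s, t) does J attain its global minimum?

(-3, -1)

J(s,t) separates as P(s) + Q(t) + 1, so its minimum is min P + min Q + 1.
P'(s) = 2s + 6 vanishes at s ∈ {-3}; Q'(t) = 4(t - 4)(t - 3)(t + 1) vanishes at t ∈ {-1, 3, 4}.
Local minima of P (where P''>0): P(-3)=-9. Local minima of Q: Q(-1)=-29, Q(4)=96.
So the global minimum of J is P(-3) + Q(-1) + 1 = -9 − 29 + 1 = -37, attained at (-3, -1).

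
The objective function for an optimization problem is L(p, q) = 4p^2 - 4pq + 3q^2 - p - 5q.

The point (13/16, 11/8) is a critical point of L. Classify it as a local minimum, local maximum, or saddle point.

The Hessian of L is constant: H = [[8, -4], [-4, 6]].
det(H) = 8·6 − (-4)² = 32.
det(H) > 0 and tr(H) = 14 > 0, so H is positive definite and the point is a local minimum.

local minimum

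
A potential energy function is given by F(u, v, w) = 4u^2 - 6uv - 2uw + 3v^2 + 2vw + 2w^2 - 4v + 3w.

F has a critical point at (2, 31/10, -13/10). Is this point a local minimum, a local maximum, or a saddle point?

The Hessian is constant: H = [[8, -6, -2], [-6, 6, 2], [-2, 2, 4]].
Leading principal minors: Δ₁ = 8, Δ₂ = 12, Δ₃ = 40.
All leading minors are positive, so H is positive definite: a local minimum.

local minimum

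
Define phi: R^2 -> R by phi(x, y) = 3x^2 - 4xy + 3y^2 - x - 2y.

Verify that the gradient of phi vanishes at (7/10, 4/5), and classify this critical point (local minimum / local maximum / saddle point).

local minimum

∇phi = (6x - 4y - 1, -4x + 6y - 2); substituting (7/10, 4/5) gives ∇phi = (0, 0), so (7/10, 4/5) is indeed a critical point.
The Hessian of phi is constant: H = [[6, -4], [-4, 6]].
det(H) = 6·6 − (-4)² = 20.
det(H) > 0 and tr(H) = 12 > 0, so H is positive definite and the point is a local minimum.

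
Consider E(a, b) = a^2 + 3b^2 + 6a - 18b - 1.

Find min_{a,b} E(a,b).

E(a,b) separates as P(a) + Q(b) − 1, so its minimum is min P + min Q − 1.
P'(a) = 2a + 6 vanishes at a ∈ {-3}; Q'(b) = 6b - 18 vanishes at b ∈ {3}.
Local minima of P (where P''>0): P(-3)=-9. Local minima of Q: Q(3)=-27.
So the global minimum of E is P(-3) + Q(3) − 1 = -9 − 27 − 1 = -37, attained at (-3, 3).

-37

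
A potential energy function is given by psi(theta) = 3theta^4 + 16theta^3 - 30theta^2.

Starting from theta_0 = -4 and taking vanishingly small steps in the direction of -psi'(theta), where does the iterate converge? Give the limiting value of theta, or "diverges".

psi'(theta) = 12theta(theta - 1)(theta + 5), so psi'(-4) = 240.
Gradient descent moves in the -psi' direction, i.e. theta is decreasing.
The nearest critical point in that direction is theta = -5, where psi'' = 360 > 0 (a local minimum). The iterate converges there.

-5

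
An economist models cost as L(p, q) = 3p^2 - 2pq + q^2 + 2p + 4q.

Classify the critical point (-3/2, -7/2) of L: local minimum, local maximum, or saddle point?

The Hessian of L is constant: H = [[6, -2], [-2, 2]].
det(H) = 6·2 − (-2)² = 8.
det(H) > 0 and tr(H) = 8 > 0, so H is positive definite and the point is a local minimum.

local minimum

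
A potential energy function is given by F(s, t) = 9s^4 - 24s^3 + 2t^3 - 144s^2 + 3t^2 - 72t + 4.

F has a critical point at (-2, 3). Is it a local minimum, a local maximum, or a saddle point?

The mixed partial ∂²F/∂s∂t is 0, so the Hessian at any point is diag(F_ss, F_tt) = diag(36(3s^2 - 4s - 8), 6(2t + 1)).
At (-2, 3): H = diag(432, 42).
Both eigenvalues are positive, so H is positive definite: a local minimum.

local minimum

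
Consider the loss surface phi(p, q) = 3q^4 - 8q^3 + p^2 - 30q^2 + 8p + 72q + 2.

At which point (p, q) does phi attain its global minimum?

(-4, -2)

phi(p,q) separates as A(p) + B(q) + 2, so its minimum is min A + min B + 2.
A'(p) = 2p + 8 vanishes at p ∈ {-4}; B'(q) = 12(q - 3)(q - 1)(q + 2) vanishes at q ∈ {-2, 1, 3}.
Local minima of A (where A''>0): A(-4)=-16. Local minima of B: B(-2)=-152, B(3)=-27.
So the global minimum of phi is A(-4) + B(-2) + 2 = -16 − 152 + 2 = -166, attained at (-4, -2).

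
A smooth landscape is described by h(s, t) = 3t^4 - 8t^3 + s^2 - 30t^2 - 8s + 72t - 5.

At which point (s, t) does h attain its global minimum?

(4, -2)

h(s,t) separates as P(s) + Q(t) − 5, so its minimum is min P + min Q − 5.
P'(s) = 2s - 8 vanishes at s ∈ {4}; Q'(t) = 12(t - 3)(t - 1)(t + 2) vanishes at t ∈ {-2, 1, 3}.
Local minima of P (where P''>0): P(4)=-16. Local minima of Q: Q(-2)=-152, Q(3)=-27.
So the global minimum of h is P(4) + Q(-2) − 5 = -16 − 152 − 5 = -173, attained at (4, -2).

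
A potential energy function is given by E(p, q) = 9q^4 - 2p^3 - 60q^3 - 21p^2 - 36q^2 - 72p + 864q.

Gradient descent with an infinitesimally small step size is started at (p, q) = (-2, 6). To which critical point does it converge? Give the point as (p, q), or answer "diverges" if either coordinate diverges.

E is separable, so gradient descent decouples: p follows -∂E/∂p, q follows -∂E/∂q.
∂E/∂p = -6(p + 3)(p + 4); at p=-2 this is -12, so p increases.
∂E/∂q = 36(q - 4)(q - 3)(q + 2); at q=6 this is 1728, so q decreases.
The p-coordinate has no critical point in that direction and runs off to infinity.

diverges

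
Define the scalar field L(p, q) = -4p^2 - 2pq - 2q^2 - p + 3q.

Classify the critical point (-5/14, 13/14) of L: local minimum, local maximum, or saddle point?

local maximum

The Hessian of L is constant: H = [[-8, -2], [-2, -4]].
det(H) = (-8)·(-4) − (-2)² = 28.
det(H) > 0 and tr(H) = -12 < 0, so H is negative definite and the point is a local maximum.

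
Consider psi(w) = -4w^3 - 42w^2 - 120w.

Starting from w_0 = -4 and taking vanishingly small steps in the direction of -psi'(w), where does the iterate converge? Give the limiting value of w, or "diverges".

psi'(w) = -12(w + 2)(w + 5), so psi'(-4) = 24.
Gradient descent moves in the -psi' direction, i.e. w is decreasing.
The nearest critical point in that direction is w = -5, where psi'' = 36 > 0 (a local minimum). The iterate converges there.

-5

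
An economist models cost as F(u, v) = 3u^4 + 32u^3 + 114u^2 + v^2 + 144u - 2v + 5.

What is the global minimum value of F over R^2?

F(u,v) separates as P(u) + Q(v) + 5, so its minimum is min P + min Q + 5.
P'(u) = 12(u + 1)(u + 3)(u + 4) vanishes at u ∈ {-4, -3, -1}; Q'(v) = 2v - 2 vanishes at v ∈ {1}.
Local minima of P (where P''>0): P(-4)=-32, P(-1)=-59. Local minima of Q: Q(1)=-1.
So the global minimum of F is P(-1) + Q(1) + 5 = -59 − 1 + 5 = -55, attained at (-1, 1).

-55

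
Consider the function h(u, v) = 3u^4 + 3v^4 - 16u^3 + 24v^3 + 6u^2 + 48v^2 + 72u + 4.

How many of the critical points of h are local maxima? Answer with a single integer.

h separates as a function of u plus a function of v, so ∇h=0 decouples.
∂h/∂u = 12(u - 3)(u - 2)(u + 1) = 0 at u ∈ {-1, 2, 3}; ∂h/∂v = 12v(v + 2)(v + 4) = 0 at v ∈ {-4, -2, 0}.
The Hessian is diagonal: diag(h_uu, h_vv). Second derivatives: h_uu(-1)=144, h_uu(2)=-36, h_uu(3)=48; h_vv(-4)=96, h_vv(-2)=-48, h_vv(0)=96.
Local maxima occur where both diagonal entries negative: (2, -2). Count: 1.

1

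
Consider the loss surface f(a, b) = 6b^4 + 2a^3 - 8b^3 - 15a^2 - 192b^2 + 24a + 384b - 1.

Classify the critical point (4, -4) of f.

local minimum

The mixed partial ∂²f/∂a∂b is 0, so the Hessian at any point is diag(f_aa, f_bb) = diag(6(2a - 5), 24(3b^2 - 2b - 16)).
At (4, -4): H = diag(18, 960).
Both eigenvalues are positive, so H is positive definite: a local minimum.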